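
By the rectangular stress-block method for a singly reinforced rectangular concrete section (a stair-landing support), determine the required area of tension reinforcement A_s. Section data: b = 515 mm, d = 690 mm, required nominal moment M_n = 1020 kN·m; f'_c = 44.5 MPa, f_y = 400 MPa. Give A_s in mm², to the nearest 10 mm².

A_s ≈ 3920 mm²

With M_n = 0.85 f'_c a b (d − a/2), solve the quadratic for a:
a = d − √(d² − 2M_n/(0.85 f'_c b)) = 690 − √(690² − 2 × 1020×10⁶/(0.85 × 44.5 × 515)) = 80.59 mm.
A_s = 0.85 f'_c a b / f_y = 0.85 × 44.5 × 80.59 × 515 / 400 = 3924.7 mm².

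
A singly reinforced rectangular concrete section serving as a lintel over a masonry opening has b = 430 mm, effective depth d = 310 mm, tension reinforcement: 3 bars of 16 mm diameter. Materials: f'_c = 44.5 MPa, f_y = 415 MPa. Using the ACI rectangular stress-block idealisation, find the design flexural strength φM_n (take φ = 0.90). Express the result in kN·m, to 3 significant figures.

A_s = 3 × 201 = 603 mm².
T = A_s f_y = 603 × 415 = 250245 N = 250.245 kN.
From C = T: a = T/(0.85 f'_c b) = 250245/(0.85 × 44.5 × 430) = 15.39 mm.
M_n = T(d − a/2) = 250.245 kN × (310 − 7.695) mm = 75.65 kN·m.
φM_n = 0.90 × 75.65 = 68.09 kN·m.

φM_n ≈ 68.1 kN·m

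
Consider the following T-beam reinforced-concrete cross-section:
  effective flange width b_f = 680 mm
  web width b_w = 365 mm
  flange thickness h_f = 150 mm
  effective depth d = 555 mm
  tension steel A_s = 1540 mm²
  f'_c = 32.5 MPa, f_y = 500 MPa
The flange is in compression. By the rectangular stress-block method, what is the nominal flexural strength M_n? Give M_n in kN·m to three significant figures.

Tension: T = A_s f_y = 1540 × 500 = 770000 N.
Try a within the flange: a = T/(0.85 f'_c b_f) = 770000/(0.85 × 32.5 × 680) = 40.99 mm.
Since a = 40.99 ≤ h_f = 150 mm, the stress block lies entirely in the flange; analyse as a rectangular beam of width b_f.
M_n = T(d − a/2) = 770000 × (555 − 20.495) = 411.57 × 10⁶ N·mm.
M_n = 411.57 kN·m.

M_n ≈ 412 kN·m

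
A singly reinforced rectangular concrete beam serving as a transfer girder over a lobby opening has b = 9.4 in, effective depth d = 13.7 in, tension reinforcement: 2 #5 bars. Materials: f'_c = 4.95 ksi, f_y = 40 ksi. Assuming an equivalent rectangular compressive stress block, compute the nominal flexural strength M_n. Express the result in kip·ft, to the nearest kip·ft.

M_n ≈ 28 kip·ft

A_s = 2 × 0.31 = 0.62 in².
T = A_s f_y = 0.62 × 40 = 24.8 kips.
a = T/(0.85 f'_c b) = 24.8/(0.85 × 4.95 × 9.4) = 0.627 in.
M_n = T(d − a/2) = 24.8 × (13.7 − 0.3135) = 332.0 kip·in = 332.0/12 = 27.67 kip·ft.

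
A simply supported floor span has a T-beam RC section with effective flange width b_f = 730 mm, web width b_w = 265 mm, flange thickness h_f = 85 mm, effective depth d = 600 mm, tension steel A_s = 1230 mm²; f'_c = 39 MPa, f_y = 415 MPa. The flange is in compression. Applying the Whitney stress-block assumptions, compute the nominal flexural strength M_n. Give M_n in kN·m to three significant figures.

M_n ≈ 301 kN·m

Tension: T = A_s f_y = 1230 × 415 = 510450 N.
Try a within the flange: a = T/(0.85 f'_c b_f) = 510450/(0.85 × 39 × 730) = 21.09 mm.
Since a = 21.09 ≤ h_f = 85 mm, the stress block lies entirely in the flange; analyse as a rectangular beam of width b_f.
M_n = T(d − a/2) = 510450 × (600 − 10.545) = 300.89 × 10⁶ N·mm.
M_n = 300.89 kN·m.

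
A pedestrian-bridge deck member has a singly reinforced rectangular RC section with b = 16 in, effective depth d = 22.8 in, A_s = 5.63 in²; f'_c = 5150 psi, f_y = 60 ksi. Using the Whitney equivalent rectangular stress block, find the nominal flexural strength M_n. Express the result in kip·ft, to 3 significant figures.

T = A_s f_y = 5.63 × 60 = 337.8 kips.
a = T/(0.85 f'_c b) = 337.8/(0.85 × 5.15 × 16) = 4.823 in.
M_n = T(d − a/2) = 337.8 × (22.8 − 2.4115) = 6887.2 kip·in = 6887.2/12 = 573.93 kip·ft.

M_n ≈ 574 kip·ft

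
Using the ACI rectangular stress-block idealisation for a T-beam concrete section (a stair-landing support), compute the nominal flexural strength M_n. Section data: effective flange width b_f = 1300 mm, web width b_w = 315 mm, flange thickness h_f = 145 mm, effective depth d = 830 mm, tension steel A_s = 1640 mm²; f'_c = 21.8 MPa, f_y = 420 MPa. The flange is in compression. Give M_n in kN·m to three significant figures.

Tension: T = A_s f_y = 1640 × 420 = 688800 N.
Try a within the flange: a = T/(0.85 f'_c b_f) = 688800/(0.85 × 21.8 × 1300) = 28.59 mm.
Since a = 28.59 ≤ h_f = 145 mm, the stress block lies entirely in the flange; analyse as a rectangular beam of width b_f.
M_n = T(d − a/2) = 688800 × (830 − 14.295) = 561.86 × 10⁶ N·mm.
M_n = 561.86 kN·m.

M_n ≈ 562 kN·m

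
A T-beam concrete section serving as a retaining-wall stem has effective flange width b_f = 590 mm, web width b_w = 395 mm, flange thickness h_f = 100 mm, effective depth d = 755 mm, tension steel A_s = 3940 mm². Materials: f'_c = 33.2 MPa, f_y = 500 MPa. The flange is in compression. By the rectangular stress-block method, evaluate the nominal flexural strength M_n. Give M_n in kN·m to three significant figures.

Tension: T = A_s f_y = 3940 × 500 = 1970000 N.
Try a within the flange: a = T/(0.85 f'_c b_f) = 1970000/(0.85 × 33.2 × 590) = 118.32 mm.
a = 118.32 > h_f = 100 mm: the block extends into the web. Split into flange-overhang and web parts.
C_f = 0.85 f'_c (b_f − b_w) h_f = 0.85 × 33.2 × (590 − 395) × 100 = 550290 N.
Remaining web compression depth: a_w = (T − C_f)/(0.85 f'_c b_w) = (1970000 − 550290)/(0.85 × 33.2 × 395) = 127.36 mm.
M_n = C_f(d − h_f/2) + (T − C_f)(d − a_w/2) = 550290 × (755 − 50) + 1419710 × (755 − 63.68) = 387.95 + 981.47 = 1369.42 × 10⁶ N·mm.
M_n = 1369.42 kN·m.

M_n ≈ 1370 kN·m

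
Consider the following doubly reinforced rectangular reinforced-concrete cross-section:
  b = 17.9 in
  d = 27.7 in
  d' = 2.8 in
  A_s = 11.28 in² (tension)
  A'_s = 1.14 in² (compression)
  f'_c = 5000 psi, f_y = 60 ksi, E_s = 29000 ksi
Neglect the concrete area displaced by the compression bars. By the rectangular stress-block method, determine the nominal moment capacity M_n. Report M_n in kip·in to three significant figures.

M_n ≈ 16100 kip·in

Assume both steels yield.
a = (A_s − A'_s) f_y/(0.85 f'_c b) = (11.28 − 1.14) × 60/(0.85 × 5 × 17.9) = 7.997 in.
c = a/β₁ = 7.997/0.8 = 9.996 in; ε'_s = 0.003(c − d')/c = 0.0022 ≥ ε_y = 0.0021, so the compression steel yields.
M_n = (A_s − A'_s) f_y (d − a/2) + A'_s f_y (d − d') = 608.4 × (27.7 − 3.9985) + 68.4 × (27.7 − 2.8) = 14420.0 + 1703.2 = 16123.2 kip·in.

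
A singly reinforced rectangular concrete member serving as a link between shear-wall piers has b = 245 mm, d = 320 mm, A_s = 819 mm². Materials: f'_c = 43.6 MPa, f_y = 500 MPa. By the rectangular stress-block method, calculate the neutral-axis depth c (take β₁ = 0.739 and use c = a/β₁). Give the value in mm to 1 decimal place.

c ≈ 61.0 mm

T = A_s f_y = 819 × 500 = 409500 N = 409.5 kN.
Setting C = 0.85 f'_c a b equal to T: a = 409500/(0.85 × 43.6 × 245) = 45.101 mm.
With β₁ = 0.739, c = a/β₁ = 45.101/0.739 = 61.0 mm.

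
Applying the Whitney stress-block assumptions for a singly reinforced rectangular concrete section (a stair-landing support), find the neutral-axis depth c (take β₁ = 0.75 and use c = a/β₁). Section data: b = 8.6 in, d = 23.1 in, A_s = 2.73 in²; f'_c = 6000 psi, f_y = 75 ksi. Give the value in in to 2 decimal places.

T = A_s f_y = 2.73 × 75 = 204.75 kips.
a = T/(0.85 f'_c b) = 204.75/(0.85 × 6 × 8.6) = 4.6683 in.
With β₁ = 0.75, c = a/β₁ = 4.6683/0.75 = 6.22 in.

c ≈ 6.22 in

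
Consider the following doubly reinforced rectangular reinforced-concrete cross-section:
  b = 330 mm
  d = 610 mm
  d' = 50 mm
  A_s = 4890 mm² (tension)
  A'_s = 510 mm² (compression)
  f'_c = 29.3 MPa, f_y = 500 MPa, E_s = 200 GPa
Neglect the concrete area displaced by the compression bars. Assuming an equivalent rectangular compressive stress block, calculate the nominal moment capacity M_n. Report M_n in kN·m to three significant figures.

Assume both tension and compression steel yield.
Net tension couple steel: A_s − A'_s = 4380 mm².
a = (A_s − A'_s) f_y / (0.85 f'_c b) = 2190000/(0.85 × 29.3 × 330) = 266.47 mm.
c = a/β₁ = 266.47/0.841 = 316.85 mm; ε'_s = 0.003(c − d')/c = 0.0025 ≥ f_y/E_s = 0.0025, so compression steel does yield.
M_n = (A_s − A'_s) f_y (d − a/2) + A'_s f_y (d − d') = [2190000 × (610 − 133.235) + 255000 × (610 − 50)] × 10⁻⁶ = 1044.12 + 142.80 = 1186.92 kN·m.

M_n ≈ 1190 kN·m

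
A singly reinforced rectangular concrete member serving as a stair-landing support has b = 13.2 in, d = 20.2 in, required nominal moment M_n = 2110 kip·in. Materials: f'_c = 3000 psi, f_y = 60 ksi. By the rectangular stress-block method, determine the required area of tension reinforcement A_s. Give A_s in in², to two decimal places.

From M_n = 0.85 f'_c a b (d − a/2):
a = d − √(d² − 2M_n/(0.85 f'_c b)) = 20.2 − √(20.2² − 2 × 2110/(0.85 × 3 × 13.2)) = 3.387 in.
A_s = 0.85 f'_c a b / f_y = 0.85 × 3 × 3.387 × 13.2 / 60 = 1.900 in².

A_s ≈ 1.90 in²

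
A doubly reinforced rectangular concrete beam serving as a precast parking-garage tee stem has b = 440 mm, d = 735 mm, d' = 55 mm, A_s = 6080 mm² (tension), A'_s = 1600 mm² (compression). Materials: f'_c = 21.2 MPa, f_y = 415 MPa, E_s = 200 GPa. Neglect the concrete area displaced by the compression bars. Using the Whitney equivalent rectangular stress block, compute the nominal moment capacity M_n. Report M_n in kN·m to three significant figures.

Assume both tension and compression steel yield.
Net tension couple steel: A_s − A'_s = 4480 mm².
a = (A_s − A'_s) f_y / (0.85 f'_c b) = 1859200/(0.85 × 21.2 × 440) = 234.49 mm.
c = a/β₁ = 234.49/0.85 = 275.87 mm; ε'_s = 0.003(c − d')/c = 0.0024 ≥ f_y/E_s = 0.0021, so compression steel does yield.
M_n = (A_s − A'_s) f_y (d − a/2) + A'_s f_y (d − d') = [1859200 × (735 − 117.245) + 664000 × (735 − 55)] × 10⁻⁶ = 1148.53 + 451.52 = 1600.05 kN·m.

M_n ≈ 1600 kN·m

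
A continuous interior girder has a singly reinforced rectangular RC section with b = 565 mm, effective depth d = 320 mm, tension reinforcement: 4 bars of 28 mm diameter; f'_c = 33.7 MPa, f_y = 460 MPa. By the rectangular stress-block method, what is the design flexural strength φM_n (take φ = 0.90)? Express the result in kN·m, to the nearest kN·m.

φM_n ≈ 291 kN·m

A_s = 4 × 616 = 2464 mm².
T = A_s f_y = 2464 × 460 = 1133440 N = 1133.44 kN.
From C = T: a = T/(0.85 f'_c b) = 1133440/(0.85 × 33.7 × 565) = 70.03 mm.
M_n = T(d − a/2) = 1133.44 kN × (320 − 35.015) mm = 323.01 kN·m.
φM_n = 0.90 × 323.01 = 290.71 kN·m.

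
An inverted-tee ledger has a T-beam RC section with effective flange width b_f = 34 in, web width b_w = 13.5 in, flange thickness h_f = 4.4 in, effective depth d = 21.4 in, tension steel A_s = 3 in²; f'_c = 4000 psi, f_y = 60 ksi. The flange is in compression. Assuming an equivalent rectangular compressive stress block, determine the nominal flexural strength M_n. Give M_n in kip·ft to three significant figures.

Tension: T = A_s f_y = 3 × 60 = 180 kips.
Try a within the flange: a = T/(0.85 f'_c b_f) = 180/(0.85 × 4 × 34) = 1.557 in.
Since a = 1.557 ≤ h_f = 4.4 in, the stress block lies entirely in the flange; analyse as a rectangular beam of width b_f.
M_n = T(d − a/2) = 180 × (21.4 − 0.7785) = 3711.9 kip·in.
M_n = 3711.9/12 = 309.33 kip·ft.

M_n ≈ 309 kip·ft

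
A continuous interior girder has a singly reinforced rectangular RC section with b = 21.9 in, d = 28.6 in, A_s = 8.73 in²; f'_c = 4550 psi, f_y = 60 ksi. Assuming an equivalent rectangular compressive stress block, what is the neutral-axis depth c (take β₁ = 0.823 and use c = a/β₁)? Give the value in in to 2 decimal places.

c ≈ 7.51 in

T = A_s f_y = 8.73 × 60 = 523.8 kips.
a = T/(0.85 f'_c b) = 523.8/(0.85 × 4.55 × 21.9) = 6.1843 in.
With β₁ = 0.823, c = a/β₁ = 6.1843/0.823 = 7.51 in.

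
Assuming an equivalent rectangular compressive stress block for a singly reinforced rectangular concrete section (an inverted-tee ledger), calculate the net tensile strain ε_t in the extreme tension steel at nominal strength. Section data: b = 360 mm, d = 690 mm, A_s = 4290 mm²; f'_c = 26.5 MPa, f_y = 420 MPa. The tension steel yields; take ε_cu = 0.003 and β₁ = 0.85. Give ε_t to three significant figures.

a = A_s f_y/(0.85 f'_c b) = 222.20 mm.
β₁ = 0.85, so c = a/β₁ = 222.20/0.85 = 261.41 mm.
From the linear strain diagram with ε_cu = 0.003: ε_t = 0.003 (d − c)/c = 0.003 × (690 − 261.41)/261.41 = 0.00492.
ε_t is between 0.004 and 0.005 — transition zone.

ε_t ≈ 0.00492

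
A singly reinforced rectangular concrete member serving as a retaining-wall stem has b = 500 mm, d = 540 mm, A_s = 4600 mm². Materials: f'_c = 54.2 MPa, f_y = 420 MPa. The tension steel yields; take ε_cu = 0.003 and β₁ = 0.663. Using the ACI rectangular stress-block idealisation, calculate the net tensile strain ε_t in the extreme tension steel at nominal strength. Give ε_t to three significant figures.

ε_t ≈ 0.00981

a = A_s f_y/(0.85 f'_c b) = 83.87 mm.
β₁ = 0.663, so c = a/β₁ = 83.87/0.663 = 126.50 mm.
From the linear strain diagram with ε_cu = 0.003: ε_t = 0.003 (d − c)/c = 0.003 × (540 − 126.50)/126.50 = 0.00981.
Since ε_t ≥ 0.005, the section is tension-controlled.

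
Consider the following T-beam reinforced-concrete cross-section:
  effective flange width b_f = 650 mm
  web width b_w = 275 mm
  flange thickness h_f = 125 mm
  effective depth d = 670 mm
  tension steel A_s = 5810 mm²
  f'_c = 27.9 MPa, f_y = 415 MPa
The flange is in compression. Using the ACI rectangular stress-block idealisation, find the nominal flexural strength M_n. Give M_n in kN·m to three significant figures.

Tension: T = A_s f_y = 5810 × 415 = 2411150 N.
Try a within the flange: a = T/(0.85 f'_c b_f) = 2411150/(0.85 × 27.9 × 650) = 156.42 mm.
a = 156.42 > h_f = 125 mm: the block extends into the web. Split into flange-overhang and web parts.
C_f = 0.85 f'_c (b_f − b_w) h_f = 0.85 × 27.9 × (650 − 275) × 125 = 1111641 N.
Remaining web compression depth: a_w = (T − C_f)/(0.85 f'_c b_w) = (2411150 − 1111641)/(0.85 × 27.9 × 275) = 199.26 mm.
M_n = C_f(d − h_f/2) + (T − C_f)(d − a_w/2) = 1111641 × (670 − 62.5) + 1299509 × (670 − 99.63) = 675.32 + 741.20 = 1416.52 × 10⁶ N·mm.
M_n = 1416.52 kN·m.

M_n ≈ 1420 kN·m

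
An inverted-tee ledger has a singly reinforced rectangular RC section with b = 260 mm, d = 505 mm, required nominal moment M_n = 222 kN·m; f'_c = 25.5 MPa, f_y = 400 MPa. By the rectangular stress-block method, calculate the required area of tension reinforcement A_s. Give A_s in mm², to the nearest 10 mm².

A_s ≈ 1200 mm²

With M_n = 0.85 f'_c a b (d − a/2), solve the quadratic for a:
a = d − √(d² − 2M_n/(0.85 f'_c b)) = 505 − √(505² − 2 × 222×10⁶/(0.85 × 25.5 × 260)) = 85.19 mm.
A_s = 0.85 f'_c a b / f_y = 0.85 × 25.5 × 85.19 × 260 / 400 = 1200.2 mm².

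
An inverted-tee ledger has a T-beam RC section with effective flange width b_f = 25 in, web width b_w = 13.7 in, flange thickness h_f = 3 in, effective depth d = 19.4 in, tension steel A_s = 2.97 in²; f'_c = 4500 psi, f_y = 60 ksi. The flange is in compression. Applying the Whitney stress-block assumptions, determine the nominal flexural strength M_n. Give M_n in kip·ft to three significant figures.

Tension: T = A_s f_y = 2.97 × 60 = 178.2 kips.
Try a within the flange: a = T/(0.85 f'_c b_f) = 178.2/(0.85 × 4.5 × 25) = 1.864 in.
Since a = 1.864 ≤ h_f = 3 in, the stress block lies entirely in the flange; analyse as a rectangular beam of width b_f.
M_n = T(d − a/2) = 178.2 × (19.4 − 0.932) = 3291.0 kip·in.
M_n = 3291.0/12 = 274.25 kip·ft.

M_n ≈ 274 kip·ft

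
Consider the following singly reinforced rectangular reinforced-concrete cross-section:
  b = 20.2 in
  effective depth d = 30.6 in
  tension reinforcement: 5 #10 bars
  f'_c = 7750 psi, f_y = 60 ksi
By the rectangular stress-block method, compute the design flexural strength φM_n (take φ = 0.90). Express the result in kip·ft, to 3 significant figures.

φM_n ≈ 833 kip·ft

A_s = 5 × 1.27 = 6.35 in².
T = A_s f_y = 6.35 × 60 = 381 kips.
a = T/(0.85 f'_c b) = 381/(0.85 × 7.75 × 20.2) = 2.863 in.
M_n = T(d − a/2) = 381 × (30.6 − 1.4315) = 11113.2 kip·in = 11113.2/12 = 926.10 kip·ft.
φM_n = 0.90 × 926.10 = 833.49 kip·ft.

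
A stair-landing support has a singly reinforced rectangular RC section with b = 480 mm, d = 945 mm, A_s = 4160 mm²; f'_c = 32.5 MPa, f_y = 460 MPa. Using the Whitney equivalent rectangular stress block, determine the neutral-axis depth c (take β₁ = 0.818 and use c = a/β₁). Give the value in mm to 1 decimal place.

T = A_s f_y = 4160 × 460 = 1913600 N = 1913.6 kN.
Setting C = 0.85 f'_c a b equal to T: a = 1913600/(0.85 × 32.5 × 480) = 144.314 mm.
With β₁ = 0.818, c = a/β₁ = 144.314/0.818 = 176.4 mm.

c ≈ 176.4 mm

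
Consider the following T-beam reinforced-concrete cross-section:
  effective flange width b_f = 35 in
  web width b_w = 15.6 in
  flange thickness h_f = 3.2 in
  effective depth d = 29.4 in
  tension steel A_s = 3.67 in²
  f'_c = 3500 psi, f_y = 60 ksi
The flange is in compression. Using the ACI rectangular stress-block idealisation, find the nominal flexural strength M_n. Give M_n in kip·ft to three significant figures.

Tension: T = A_s f_y = 3.67 × 60 = 220.2 kips.
Try a within the flange: a = T/(0.85 f'_c b_f) = 220.2/(0.85 × 3.5 × 35) = 2.115 in.
Since a = 2.115 ≤ h_f = 3.2 in, the stress block lies entirely in the flange; analyse as a rectangular beam of width b_f.
M_n = T(d − a/2) = 220.2 × (29.4 − 1.0575) = 6241.0 kip·in.
M_n = 6241.0/12 = 520.08 kip·ft.

M_n ≈ 520 kip·ft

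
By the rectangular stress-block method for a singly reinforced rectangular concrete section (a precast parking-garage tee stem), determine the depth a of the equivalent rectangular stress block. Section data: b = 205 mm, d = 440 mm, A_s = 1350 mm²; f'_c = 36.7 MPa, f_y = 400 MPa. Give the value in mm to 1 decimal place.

T = A_s f_y = 1350 × 400 = 540000 N = 540 kN.
Setting C = 0.85 f'_c a b equal to T: a = 540000/(0.85 × 36.7 × 205) = 84.4 mm.

a ≈ 84.4 mm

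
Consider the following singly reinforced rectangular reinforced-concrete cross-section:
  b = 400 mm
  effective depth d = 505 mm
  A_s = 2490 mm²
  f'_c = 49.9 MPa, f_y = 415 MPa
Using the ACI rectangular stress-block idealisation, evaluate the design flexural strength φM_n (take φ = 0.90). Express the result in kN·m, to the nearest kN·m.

φM_n ≈ 441 kN·m

T = A_s f_y = 2490 × 415 = 1033350 N = 1033.35 kN.
From C = T: a = T/(0.85 f'_c b) = 1033350/(0.85 × 49.9 × 400) = 60.91 mm.
M_n = T(d − a/2) = 1033.35 kN × (505 − 30.455) mm = 490.37 kN·m.
φM_n = 0.90 × 490.37 = 441.33 kN·m.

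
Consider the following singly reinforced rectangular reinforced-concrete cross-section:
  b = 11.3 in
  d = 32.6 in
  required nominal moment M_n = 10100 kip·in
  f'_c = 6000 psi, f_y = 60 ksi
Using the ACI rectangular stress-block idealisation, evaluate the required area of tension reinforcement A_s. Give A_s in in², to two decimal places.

A_s ≈ 5.68 in²

From M_n = 0.85 f'_c a b (d − a/2):
a = d − √(d² − 2M_n/(0.85 f'_c b)) = 32.6 − √(32.6² − 2 × 10100/(0.85 × 6 × 11.3)) = 5.912 in.
A_s = 0.85 f'_c a b / f_y = 0.85 × 6 × 5.912 × 11.3 / 60 = 5.678 in².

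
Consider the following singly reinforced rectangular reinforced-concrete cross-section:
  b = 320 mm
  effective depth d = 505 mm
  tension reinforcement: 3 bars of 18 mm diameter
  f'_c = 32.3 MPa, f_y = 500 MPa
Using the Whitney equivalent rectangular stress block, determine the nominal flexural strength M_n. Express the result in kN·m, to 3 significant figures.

A_s = 3 × 254 = 762 mm².
T = A_s f_y = 762 × 500 = 381000 N = 381 kN.
From C = T: a = T/(0.85 f'_c b) = 381000/(0.85 × 32.3 × 320) = 43.37 mm.
M_n = T(d − a/2) = 381 kN × (505 − 21.685) mm = 184.14 kN·m.

M_n ≈ 184 kN·m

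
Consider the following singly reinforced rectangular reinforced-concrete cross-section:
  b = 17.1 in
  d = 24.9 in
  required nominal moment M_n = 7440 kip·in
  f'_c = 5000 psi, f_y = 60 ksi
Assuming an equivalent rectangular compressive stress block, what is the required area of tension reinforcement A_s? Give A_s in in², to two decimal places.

A_s ≈ 5.48 in²

From M_n = 0.85 f'_c a b (d − a/2):
a = d − √(d² − 2M_n/(0.85 f'_c b)) = 24.9 − √(24.9² − 2 × 7440/(0.85 × 5 × 17.1)) = 4.522 in.
A_s = 0.85 f'_c a b / f_y = 0.85 × 5 × 4.522 × 17.1 / 60 = 5.477 in².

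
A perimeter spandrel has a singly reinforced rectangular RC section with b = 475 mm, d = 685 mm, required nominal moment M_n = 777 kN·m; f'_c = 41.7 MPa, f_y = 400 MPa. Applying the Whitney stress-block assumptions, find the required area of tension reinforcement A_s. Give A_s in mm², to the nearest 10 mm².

A_s ≈ 2990 mm²

With M_n = 0.85 f'_c a b (d − a/2), solve the quadratic for a:
a = d − √(d² − 2M_n/(0.85 f'_c b)) = 685 − √(685² − 2 × 777×10⁶/(0.85 × 41.7 × 475)) = 71.06 mm.
A_s = 0.85 f'_c a b / f_y = 0.85 × 41.7 × 71.06 × 475 / 400 = 2991.0 mm².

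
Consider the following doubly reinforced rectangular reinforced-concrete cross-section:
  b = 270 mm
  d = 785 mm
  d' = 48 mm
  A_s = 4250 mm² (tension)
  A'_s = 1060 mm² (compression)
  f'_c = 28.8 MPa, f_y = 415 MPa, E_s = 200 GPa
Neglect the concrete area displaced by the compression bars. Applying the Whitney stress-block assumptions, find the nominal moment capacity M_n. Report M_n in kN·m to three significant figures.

M_n ≈ 1230 kN·m

Assume both tension and compression steel yield.
Net tension couple steel: A_s − A'_s = 3190 mm².
a = (A_s − A'_s) f_y / (0.85 f'_c b) = 1323850/(0.85 × 28.8 × 270) = 200.29 mm.
c = a/β₁ = 200.29/0.844 = 237.31 mm; ε'_s = 0.003(c − d')/c = 0.0024 ≥ f_y/E_s = 0.0021, so compression steel does yield.
M_n = (A_s − A'_s) f_y (d − a/2) + A'_s f_y (d − d') = [1323850 × (785 − 100.145) + 439900 × (785 − 48)] × 10⁻⁶ = 906.65 + 324.21 = 1230.86 kN·m.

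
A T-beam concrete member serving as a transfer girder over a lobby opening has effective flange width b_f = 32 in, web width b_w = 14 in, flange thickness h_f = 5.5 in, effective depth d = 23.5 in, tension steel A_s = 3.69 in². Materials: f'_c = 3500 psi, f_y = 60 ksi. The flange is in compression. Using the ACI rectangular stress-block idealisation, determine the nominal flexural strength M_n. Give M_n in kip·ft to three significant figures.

Tension: T = A_s f_y = 3.69 × 60 = 221.4 kips.
Try a within the flange: a = T/(0.85 f'_c b_f) = 221.4/(0.85 × 3.5 × 32) = 2.326 in.
Since a = 2.326 ≤ h_f = 5.5 in, the stress block lies entirely in the flange; analyse as a rectangular beam of width b_f.
M_n = T(d − a/2) = 221.4 × (23.5 − 1.163) = 4945.4 kip·in.
M_n = 4945.4/12 = 412.12 kip·ft.

M_n ≈ 412 kip·ft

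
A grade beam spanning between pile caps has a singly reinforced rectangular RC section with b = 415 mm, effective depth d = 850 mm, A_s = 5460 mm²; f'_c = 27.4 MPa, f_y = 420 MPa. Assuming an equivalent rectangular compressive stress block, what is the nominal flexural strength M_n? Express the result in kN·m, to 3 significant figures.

M_n ≈ 1680 kN·m

T = A_s f_y = 5460 × 420 = 2293200 N = 2293.2 kN.
From C = T: a = T/(0.85 f'_c b) = 2293200/(0.85 × 27.4 × 415) = 237.26 mm.
M_n = T(d − a/2) = 2293.2 kN × (850 − 118.63) mm = 1677.18 kN·m.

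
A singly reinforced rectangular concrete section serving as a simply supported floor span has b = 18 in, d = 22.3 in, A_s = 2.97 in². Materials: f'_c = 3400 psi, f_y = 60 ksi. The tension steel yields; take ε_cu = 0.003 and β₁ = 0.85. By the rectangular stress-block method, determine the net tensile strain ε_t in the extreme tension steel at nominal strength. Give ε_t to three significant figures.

ε_t ≈ 0.0136

a = A_s f_y/(0.85 f'_c b) = 3.426 in.
β₁ = 0.85, so c = a/β₁ = 3.426/0.85 = 4.031 in.
From the linear strain diagram with ε_cu = 0.003: ε_t = 0.003 (d − c)/c = 0.003 × (22.3 − 4.031)/4.031 = 0.0136.
Since ε_t ≥ 0.005, the section is tension-controlled.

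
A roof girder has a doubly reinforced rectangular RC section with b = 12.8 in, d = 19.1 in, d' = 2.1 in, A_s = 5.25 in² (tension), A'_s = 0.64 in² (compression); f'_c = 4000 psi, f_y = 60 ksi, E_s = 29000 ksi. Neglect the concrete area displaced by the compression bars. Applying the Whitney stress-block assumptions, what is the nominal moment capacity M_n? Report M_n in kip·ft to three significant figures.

Assume both steels yield.
a = (A_s − A'_s) f_y/(0.85 f'_c b) = (5.25 − 0.64) × 60/(0.85 × 4 × 12.8) = 6.356 in.
c = a/β₁ = 6.356/0.85 = 7.478 in; ε'_s = 0.003(c − d')/c = 0.0022 ≥ ε_y = 0.0021, so the compression steel yields.
M_n = (A_s − A'_s) f_y (d − a/2) + A'_s f_y (d − d') = 276.6 × (19.1 − 3.178) + 38.4 × (19.1 − 2.1) = 4404.0 + 652.8 = 5056.8 kip·in = 5056.8/12 = 421.40 kip·ft.

M_n ≈ 421 kip·ft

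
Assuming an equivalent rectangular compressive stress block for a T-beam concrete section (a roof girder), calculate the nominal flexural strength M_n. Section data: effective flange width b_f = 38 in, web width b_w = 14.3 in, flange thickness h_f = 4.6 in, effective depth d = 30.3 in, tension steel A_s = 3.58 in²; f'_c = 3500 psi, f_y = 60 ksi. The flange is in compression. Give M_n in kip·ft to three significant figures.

Tension: T = A_s f_y = 3.58 × 60 = 214.8 kips.
Try a within the flange: a = T/(0.85 f'_c b_f) = 214.8/(0.85 × 3.5 × 38) = 1.900 in.
Since a = 1.900 ≤ h_f = 4.6 in, the stress block lies entirely in the flange; analyse as a rectangular beam of width b_f.
M_n = T(d − a/2) = 214.8 × (30.3 − 0.95) = 6304.4 kip·in.
M_n = 6304.4/12 = 525.37 kip·ft.

M_n ≈ 525 kip·ft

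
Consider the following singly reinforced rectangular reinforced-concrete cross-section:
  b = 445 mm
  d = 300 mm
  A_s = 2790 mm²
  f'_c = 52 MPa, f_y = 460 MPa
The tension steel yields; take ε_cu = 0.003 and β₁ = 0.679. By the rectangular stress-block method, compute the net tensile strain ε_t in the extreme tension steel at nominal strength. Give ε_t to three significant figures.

ε_t ≈ 0.00637

a = A_s f_y/(0.85 f'_c b) = 65.25 mm.
β₁ = 0.679, so c = a/β₁ = 65.25/0.679 = 96.10 mm.
From the linear strain diagram with ε_cu = 0.003: ε_t = 0.003 (d − c)/c = 0.003 × (300 − 96.10)/96.10 = 0.00637.
Since ε_t ≥ 0.005, the section is tension-controlled.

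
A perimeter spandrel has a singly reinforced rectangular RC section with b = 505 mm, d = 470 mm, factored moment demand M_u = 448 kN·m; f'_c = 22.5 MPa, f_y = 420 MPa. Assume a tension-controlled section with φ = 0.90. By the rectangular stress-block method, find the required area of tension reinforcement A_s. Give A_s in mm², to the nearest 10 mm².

A_s ≈ 2910 mm²

M_n = M_u/φ = 448/0.90 = 497.778 kN·m.
With M_n = 0.85 f'_c a b (d − a/2), solve the quadratic for a:
a = d − √(d² − 2M_n/(0.85 f'_c b)) = 470 − √(470² − 2 × 497.778×10⁶/(0.85 × 22.5 × 505)) = 126.75 mm.
A_s = 0.85 f'_c a b / f_y = 0.85 × 22.5 × 126.75 × 505 / 420 = 2914.7 mm².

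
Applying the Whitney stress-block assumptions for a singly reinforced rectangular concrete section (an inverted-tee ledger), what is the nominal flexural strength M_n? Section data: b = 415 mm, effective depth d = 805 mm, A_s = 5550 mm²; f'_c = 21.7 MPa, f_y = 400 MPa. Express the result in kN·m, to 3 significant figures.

M_n ≈ 1470 kN·m

T = A_s f_y = 5550 × 400 = 2220000 N = 2220 kN.
From C = T: a = T/(0.85 f'_c b) = 2220000/(0.85 × 21.7 × 415) = 290.02 mm.
M_n = T(d − a/2) = 2220 kN × (805 − 145.01) mm = 1465.18 kN·m.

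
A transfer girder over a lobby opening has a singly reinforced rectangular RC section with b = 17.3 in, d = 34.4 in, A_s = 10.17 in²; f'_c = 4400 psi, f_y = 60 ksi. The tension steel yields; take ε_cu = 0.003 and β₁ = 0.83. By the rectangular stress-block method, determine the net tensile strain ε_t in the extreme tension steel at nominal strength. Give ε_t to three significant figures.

a = A_s f_y/(0.85 f'_c b) = 9.431 in.
β₁ = 0.83, so c = a/β₁ = 9.431/0.83 = 11.363 in.
From the linear strain diagram with ε_cu = 0.003: ε_t = 0.003 (d − c)/c = 0.003 × (34.4 − 11.363)/11.363 = 0.00608.
Since ε_t ≥ 0.005, the section is tension-controlled.

ε_t ≈ 0.00608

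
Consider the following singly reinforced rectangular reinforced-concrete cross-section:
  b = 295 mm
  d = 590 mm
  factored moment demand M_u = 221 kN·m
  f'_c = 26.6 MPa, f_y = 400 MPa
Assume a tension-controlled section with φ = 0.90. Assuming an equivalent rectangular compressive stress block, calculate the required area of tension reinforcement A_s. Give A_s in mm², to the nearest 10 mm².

A_s ≈ 1100 mm²

M_n = M_u/φ = 221/0.90 = 245.556 kN·m.
With M_n = 0.85 f'_c a b (d − a/2), solve the quadratic for a:
a = d − √(d² − 2M_n/(0.85 f'_c b)) = 590 − √(590² − 2 × 245.556×10⁶/(0.85 × 26.6 × 295)) = 66.10 mm.
A_s = 0.85 f'_c a b / f_y = 0.85 × 26.6 × 66.10 × 295 / 400 = 1102.2 mm².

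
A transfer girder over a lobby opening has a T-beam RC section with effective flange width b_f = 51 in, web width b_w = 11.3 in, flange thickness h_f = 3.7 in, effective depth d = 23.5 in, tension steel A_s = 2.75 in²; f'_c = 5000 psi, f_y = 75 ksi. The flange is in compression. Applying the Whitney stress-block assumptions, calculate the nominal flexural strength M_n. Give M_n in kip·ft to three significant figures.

Tension: T = A_s f_y = 2.75 × 75 = 206.25 kips.
Try a within the flange: a = T/(0.85 f'_c b_f) = 206.25/(0.85 × 5 × 51) = 0.952 in.
Since a = 0.952 ≤ h_f = 3.7 in, the stress block lies entirely in the flange; analyse as a rectangular beam of width b_f.
M_n = T(d − a/2) = 206.25 × (23.5 − 0.476) = 4748.7 kip·in.
M_n = 4748.7/12 = 395.73 kip·ft.

M_n ≈ 396 kip·ft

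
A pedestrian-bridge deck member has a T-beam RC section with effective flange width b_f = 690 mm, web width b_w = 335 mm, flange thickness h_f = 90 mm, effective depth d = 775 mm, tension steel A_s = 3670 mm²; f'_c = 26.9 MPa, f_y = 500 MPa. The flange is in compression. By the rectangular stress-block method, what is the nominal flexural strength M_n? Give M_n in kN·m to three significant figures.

Tension: T = A_s f_y = 3670 × 500 = 1835000 N.
Try a within the flange: a = T/(0.85 f'_c b_f) = 1835000/(0.85 × 26.9 × 690) = 116.31 mm.
a = 116.31 > h_f = 90 mm: the block extends into the web. Split into flange-overhang and web parts.
C_f = 0.85 f'_c (b_f − b_w) h_f = 0.85 × 26.9 × (690 − 335) × 90 = 730537 N.
Remaining web compression depth: a_w = (T − C_f)/(0.85 f'_c b_w) = (1835000 − 730537)/(0.85 × 26.9 × 335) = 144.19 mm.
M_n = C_f(d − h_f/2) + (T − C_f)(d − a_w/2) = 730537 × (775 − 45) + 1104463 × (775 − 72.095) = 533.29 + 776.33 = 1309.62 × 10⁶ N·mm.
M_n = 1309.62 kN·m.

M_n ≈ 1310 kN·m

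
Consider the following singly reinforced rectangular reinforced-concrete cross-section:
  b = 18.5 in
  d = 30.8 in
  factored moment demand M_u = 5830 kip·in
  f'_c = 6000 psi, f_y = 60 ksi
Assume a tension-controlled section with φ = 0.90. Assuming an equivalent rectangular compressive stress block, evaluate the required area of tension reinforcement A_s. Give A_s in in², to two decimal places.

A_s ≈ 3.64 in²

M_n = M_u/φ = 5830/0.90 = 6477.78 kip·in.
From M_n = 0.85 f'_c a b (d − a/2):
a = d − √(d² − 2M_n/(0.85 f'_c b)) = 30.8 − √(30.8² − 2 × 6477.78/(0.85 × 6 × 18.5)) = 2.316 in.
A_s = 0.85 f'_c a b / f_y = 0.85 × 6 × 2.316 × 18.5 / 60 = 3.642 in².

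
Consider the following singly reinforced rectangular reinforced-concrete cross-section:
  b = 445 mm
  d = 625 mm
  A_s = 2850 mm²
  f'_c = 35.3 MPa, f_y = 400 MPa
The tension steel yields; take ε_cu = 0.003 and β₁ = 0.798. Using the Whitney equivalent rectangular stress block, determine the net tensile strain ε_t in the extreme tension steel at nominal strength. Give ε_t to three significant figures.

ε_t ≈ 0.0145

a = A_s f_y/(0.85 f'_c b) = 85.38 mm.
β₁ = 0.798, so c = a/β₁ = 85.38/0.798 = 106.99 mm.
From the linear strain diagram with ε_cu = 0.003: ε_t = 0.003 (d − c)/c = 0.003 × (625 − 106.99)/106.99 = 0.0145.
Since ε_t ≥ 0.005, the section is tension-controlled.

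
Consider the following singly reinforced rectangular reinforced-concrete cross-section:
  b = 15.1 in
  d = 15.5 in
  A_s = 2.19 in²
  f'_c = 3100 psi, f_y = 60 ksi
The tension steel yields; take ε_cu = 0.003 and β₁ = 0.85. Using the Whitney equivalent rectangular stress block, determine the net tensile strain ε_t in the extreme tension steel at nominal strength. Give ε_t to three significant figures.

a = A_s f_y/(0.85 f'_c b) = 3.302 in.
β₁ = 0.85, so c = a/β₁ = 3.302/0.85 = 3.885 in.
From the linear strain diagram with ε_cu = 0.003: ε_t = 0.003 (d − c)/c = 0.003 × (15.5 − 3.885)/3.885 = 0.00897.
Since ε_t ≥ 0.005, the section is tension-controlled.

ε_t ≈ 0.00897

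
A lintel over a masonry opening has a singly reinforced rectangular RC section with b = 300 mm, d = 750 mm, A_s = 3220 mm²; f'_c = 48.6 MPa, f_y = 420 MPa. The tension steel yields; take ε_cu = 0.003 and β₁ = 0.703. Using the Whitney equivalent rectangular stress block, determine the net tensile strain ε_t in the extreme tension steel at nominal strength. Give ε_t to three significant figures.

ε_t ≈ 0.0115

a = A_s f_y/(0.85 f'_c b) = 109.13 mm.
β₁ = 0.703, so c = a/β₁ = 109.13/0.703 = 155.23 mm.
From the linear strain diagram with ε_cu = 0.003: ε_t = 0.003 (d − c)/c = 0.003 × (750 − 155.23)/155.23 = 0.0115.
Since ε_t ≥ 0.005, the section is tension-controlled.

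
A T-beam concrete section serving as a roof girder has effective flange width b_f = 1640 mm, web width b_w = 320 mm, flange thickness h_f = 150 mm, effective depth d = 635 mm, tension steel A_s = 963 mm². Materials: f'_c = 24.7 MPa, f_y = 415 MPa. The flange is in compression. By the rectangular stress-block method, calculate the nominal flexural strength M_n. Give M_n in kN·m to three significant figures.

Tension: T = A_s f_y = 963 × 415 = 399645 N.
Try a within the flange: a = T/(0.85 f'_c b_f) = 399645/(0.85 × 24.7 × 1640) = 11.61 mm.
Since a = 11.61 ≤ h_f = 150 mm, the stress block lies entirely in the flange; analyse as a rectangular beam of width b_f.
M_n = T(d − a/2) = 399645 × (635 − 5.805) = 251.45 × 10⁶ N·mm.
M_n = 251.45 kN·m.

M_n ≈ 251 kN·m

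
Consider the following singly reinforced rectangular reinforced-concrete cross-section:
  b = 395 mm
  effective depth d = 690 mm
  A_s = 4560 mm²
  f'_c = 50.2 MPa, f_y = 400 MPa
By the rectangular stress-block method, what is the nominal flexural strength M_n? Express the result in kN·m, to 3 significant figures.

M_n ≈ 1160 kN·m

T = A_s f_y = 4560 × 400 = 1824000 N = 1824 kN.
From C = T: a = T/(0.85 f'_c b) = 1824000/(0.85 × 50.2 × 395) = 108.22 mm.
M_n = T(d − a/2) = 1824 kN × (690 − 54.11) mm = 1159.86 kN·m.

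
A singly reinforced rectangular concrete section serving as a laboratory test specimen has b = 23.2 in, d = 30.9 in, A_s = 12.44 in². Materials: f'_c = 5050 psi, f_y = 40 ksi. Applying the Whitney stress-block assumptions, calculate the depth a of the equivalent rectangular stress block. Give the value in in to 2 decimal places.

a ≈ 5.00 in

T = A_s f_y = 12.44 × 40 = 497.6 kips.
a = T/(0.85 f'_c b) = 497.6/(0.85 × 5.05 × 23.2) = 5.00 in.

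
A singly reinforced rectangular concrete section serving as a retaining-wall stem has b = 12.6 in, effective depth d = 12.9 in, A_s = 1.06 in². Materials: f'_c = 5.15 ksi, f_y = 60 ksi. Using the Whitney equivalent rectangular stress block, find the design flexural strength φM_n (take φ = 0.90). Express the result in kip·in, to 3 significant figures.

φM_n ≈ 705 kip·in

T = A_s f_y = 1.06 × 60 = 63.6 kips.
a = T/(0.85 f'_c b) = 63.6/(0.85 × 5.15 × 12.6) = 1.153 in.
M_n = T(d − a/2) = 63.6 × (12.9 − 0.5765) = 783.8 kip·in.
φM_n = 0.90 × 783.8 = 705.4 kip·in.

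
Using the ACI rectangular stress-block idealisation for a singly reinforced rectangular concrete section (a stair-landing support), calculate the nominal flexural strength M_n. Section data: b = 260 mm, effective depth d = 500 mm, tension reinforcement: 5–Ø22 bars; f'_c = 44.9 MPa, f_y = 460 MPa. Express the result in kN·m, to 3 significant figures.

M_n ≈ 399 kN·m

A_s = 5 × 380 = 1900 mm².
T = A_s f_y = 1900 × 460 = 874000 N = 874 kN.
From C = T: a = T/(0.85 f'_c b) = 874000/(0.85 × 44.9 × 260) = 88.08 mm.
M_n = T(d − a/2) = 874 kN × (500 − 44.04) mm = 398.51 kN·m.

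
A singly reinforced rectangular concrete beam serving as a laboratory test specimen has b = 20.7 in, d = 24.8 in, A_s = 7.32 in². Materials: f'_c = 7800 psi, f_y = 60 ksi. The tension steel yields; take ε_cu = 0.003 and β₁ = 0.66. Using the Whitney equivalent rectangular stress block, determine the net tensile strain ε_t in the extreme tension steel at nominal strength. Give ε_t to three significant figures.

ε_t ≈ 0.0123

a = A_s f_y/(0.85 f'_c b) = 3.200 in.
β₁ = 0.66, so c = a/β₁ = 3.200/0.66 = 4.848 in.
From the linear strain diagram with ε_cu = 0.003: ε_t = 0.003 (d − c)/c = 0.003 × (24.8 − 4.848)/4.848 = 0.0123.
Since ε_t ≥ 0.005, the section is tension-controlled.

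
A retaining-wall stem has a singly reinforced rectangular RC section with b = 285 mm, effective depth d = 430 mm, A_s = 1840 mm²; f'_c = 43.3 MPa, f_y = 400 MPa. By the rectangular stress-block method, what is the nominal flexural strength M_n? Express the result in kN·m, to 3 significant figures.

M_n ≈ 291 kN·m

T = A_s f_y = 1840 × 400 = 736000 N = 736 kN.
From C = T: a = T/(0.85 f'_c b) = 736000/(0.85 × 43.3 × 285) = 70.17 mm.
M_n = T(d − a/2) = 736 kN × (430 − 35.085) mm = 290.66 kN·m.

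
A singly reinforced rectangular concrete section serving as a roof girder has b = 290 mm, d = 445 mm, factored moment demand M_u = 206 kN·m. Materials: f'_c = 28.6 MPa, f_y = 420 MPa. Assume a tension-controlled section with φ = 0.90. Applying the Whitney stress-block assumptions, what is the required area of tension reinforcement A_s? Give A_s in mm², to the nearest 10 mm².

A_s ≈ 1350 mm²

M_n = M_u/φ = 206/0.90 = 228.889 kN·m.
With M_n = 0.85 f'_c a b (d − a/2), solve the quadratic for a:
a = d − √(d² − 2M_n/(0.85 f'_c b)) = 445 − √(445² − 2 × 228.889×10⁶/(0.85 × 28.6 × 290)) = 80.18 mm.
A_s = 0.85 f'_c a b / f_y = 0.85 × 28.6 × 80.18 × 290 / 420 = 1345.9 mm².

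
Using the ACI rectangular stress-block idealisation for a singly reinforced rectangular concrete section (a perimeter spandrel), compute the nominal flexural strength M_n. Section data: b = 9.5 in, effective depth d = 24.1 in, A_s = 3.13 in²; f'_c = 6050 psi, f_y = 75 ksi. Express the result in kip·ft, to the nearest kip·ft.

M_n ≈ 424 kip·ft

T = A_s f_y = 3.13 × 75 = 234.75 kips.
a = T/(0.85 f'_c b) = 234.75/(0.85 × 6.05 × 9.5) = 4.805 in.
M_n = T(d − a/2) = 234.75 × (24.1 − 2.4025) = 5093.5 kip·in = 5093.5/12 = 424.46 kip·ft.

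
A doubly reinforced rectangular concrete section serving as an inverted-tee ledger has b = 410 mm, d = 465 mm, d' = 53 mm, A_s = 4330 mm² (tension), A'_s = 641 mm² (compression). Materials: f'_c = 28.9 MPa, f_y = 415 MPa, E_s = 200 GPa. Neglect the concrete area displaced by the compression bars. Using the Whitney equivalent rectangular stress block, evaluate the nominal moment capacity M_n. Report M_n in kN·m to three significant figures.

Assume both tension and compression steel yield.
Net tension couple steel: A_s − A'_s = 3689 mm².
a = (A_s − A'_s) f_y / (0.85 f'_c b) = 1530935/(0.85 × 28.9 × 410) = 152.00 mm.
c = a/β₁ = 152.00/0.844 = 180.09 mm; ε'_s = 0.003(c − d')/c = 0.0021 ≥ f_y/E_s = 0.0021, so compression steel does yield.
M_n = (A_s − A'_s) f_y (d − a/2) + A'_s f_y (d − d') = [1530935 × (465 − 76) + 266015 × (465 − 53)] × 10⁻⁶ = 595.53 + 109.60 = 705.13 kN·m.

M_n ≈ 705 kN·m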